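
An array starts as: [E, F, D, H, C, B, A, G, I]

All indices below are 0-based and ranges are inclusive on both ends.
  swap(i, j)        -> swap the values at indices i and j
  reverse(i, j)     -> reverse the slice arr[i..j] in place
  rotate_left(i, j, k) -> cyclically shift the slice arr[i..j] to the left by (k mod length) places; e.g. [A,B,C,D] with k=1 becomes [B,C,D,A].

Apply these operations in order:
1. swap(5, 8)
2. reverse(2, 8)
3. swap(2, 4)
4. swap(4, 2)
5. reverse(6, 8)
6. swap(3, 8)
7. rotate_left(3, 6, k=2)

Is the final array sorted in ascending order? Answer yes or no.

Answer: no

Derivation:
After 1 (swap(5, 8)): [E, F, D, H, C, I, A, G, B]
After 2 (reverse(2, 8)): [E, F, B, G, A, I, C, H, D]
After 3 (swap(2, 4)): [E, F, A, G, B, I, C, H, D]
After 4 (swap(4, 2)): [E, F, B, G, A, I, C, H, D]
After 5 (reverse(6, 8)): [E, F, B, G, A, I, D, H, C]
After 6 (swap(3, 8)): [E, F, B, C, A, I, D, H, G]
After 7 (rotate_left(3, 6, k=2)): [E, F, B, I, D, C, A, H, G]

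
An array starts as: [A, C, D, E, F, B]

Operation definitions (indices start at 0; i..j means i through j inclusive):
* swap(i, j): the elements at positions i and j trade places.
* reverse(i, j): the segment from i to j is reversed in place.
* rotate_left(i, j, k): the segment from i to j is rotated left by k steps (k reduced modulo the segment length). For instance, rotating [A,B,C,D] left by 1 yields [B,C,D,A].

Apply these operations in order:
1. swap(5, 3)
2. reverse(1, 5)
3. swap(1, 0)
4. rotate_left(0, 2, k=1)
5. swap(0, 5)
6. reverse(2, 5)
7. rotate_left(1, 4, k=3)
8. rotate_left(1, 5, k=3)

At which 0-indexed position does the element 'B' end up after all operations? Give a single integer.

Answer: 3

Derivation:
After 1 (swap(5, 3)): [A, C, D, B, F, E]
After 2 (reverse(1, 5)): [A, E, F, B, D, C]
After 3 (swap(1, 0)): [E, A, F, B, D, C]
After 4 (rotate_left(0, 2, k=1)): [A, F, E, B, D, C]
After 5 (swap(0, 5)): [C, F, E, B, D, A]
After 6 (reverse(2, 5)): [C, F, A, D, B, E]
After 7 (rotate_left(1, 4, k=3)): [C, B, F, A, D, E]
After 8 (rotate_left(1, 5, k=3)): [C, D, E, B, F, A]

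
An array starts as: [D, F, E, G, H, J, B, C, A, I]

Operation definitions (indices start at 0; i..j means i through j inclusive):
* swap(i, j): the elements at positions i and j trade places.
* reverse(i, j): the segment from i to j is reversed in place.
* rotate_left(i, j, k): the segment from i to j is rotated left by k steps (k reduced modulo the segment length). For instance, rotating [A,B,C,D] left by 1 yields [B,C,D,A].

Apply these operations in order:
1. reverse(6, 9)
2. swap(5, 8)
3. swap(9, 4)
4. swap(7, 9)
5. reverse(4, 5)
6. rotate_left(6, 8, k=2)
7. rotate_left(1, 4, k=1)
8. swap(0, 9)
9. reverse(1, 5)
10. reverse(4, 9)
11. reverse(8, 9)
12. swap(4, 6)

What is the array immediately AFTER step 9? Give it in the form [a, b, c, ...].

After 1 (reverse(6, 9)): [D, F, E, G, H, J, I, A, C, B]
After 2 (swap(5, 8)): [D, F, E, G, H, C, I, A, J, B]
After 3 (swap(9, 4)): [D, F, E, G, B, C, I, A, J, H]
After 4 (swap(7, 9)): [D, F, E, G, B, C, I, H, J, A]
After 5 (reverse(4, 5)): [D, F, E, G, C, B, I, H, J, A]
After 6 (rotate_left(6, 8, k=2)): [D, F, E, G, C, B, J, I, H, A]
After 7 (rotate_left(1, 4, k=1)): [D, E, G, C, F, B, J, I, H, A]
After 8 (swap(0, 9)): [A, E, G, C, F, B, J, I, H, D]
After 9 (reverse(1, 5)): [A, B, F, C, G, E, J, I, H, D]

Answer: [A, B, F, C, G, E, J, I, H, D]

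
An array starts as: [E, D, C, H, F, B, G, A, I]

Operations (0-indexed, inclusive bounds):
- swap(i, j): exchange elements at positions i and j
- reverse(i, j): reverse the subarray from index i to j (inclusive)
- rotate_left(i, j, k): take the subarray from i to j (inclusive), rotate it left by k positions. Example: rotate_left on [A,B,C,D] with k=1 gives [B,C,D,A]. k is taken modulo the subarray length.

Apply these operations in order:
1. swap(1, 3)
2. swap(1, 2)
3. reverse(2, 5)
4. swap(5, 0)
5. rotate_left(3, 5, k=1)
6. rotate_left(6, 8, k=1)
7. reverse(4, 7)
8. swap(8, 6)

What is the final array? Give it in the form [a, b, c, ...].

Answer: [H, C, B, D, I, A, G, E, F]

Derivation:
After 1 (swap(1, 3)): [E, H, C, D, F, B, G, A, I]
After 2 (swap(1, 2)): [E, C, H, D, F, B, G, A, I]
After 3 (reverse(2, 5)): [E, C, B, F, D, H, G, A, I]
After 4 (swap(5, 0)): [H, C, B, F, D, E, G, A, I]
After 5 (rotate_left(3, 5, k=1)): [H, C, B, D, E, F, G, A, I]
After 6 (rotate_left(6, 8, k=1)): [H, C, B, D, E, F, A, I, G]
After 7 (reverse(4, 7)): [H, C, B, D, I, A, F, E, G]
After 8 (swap(8, 6)): [H, C, B, D, I, A, G, E, F]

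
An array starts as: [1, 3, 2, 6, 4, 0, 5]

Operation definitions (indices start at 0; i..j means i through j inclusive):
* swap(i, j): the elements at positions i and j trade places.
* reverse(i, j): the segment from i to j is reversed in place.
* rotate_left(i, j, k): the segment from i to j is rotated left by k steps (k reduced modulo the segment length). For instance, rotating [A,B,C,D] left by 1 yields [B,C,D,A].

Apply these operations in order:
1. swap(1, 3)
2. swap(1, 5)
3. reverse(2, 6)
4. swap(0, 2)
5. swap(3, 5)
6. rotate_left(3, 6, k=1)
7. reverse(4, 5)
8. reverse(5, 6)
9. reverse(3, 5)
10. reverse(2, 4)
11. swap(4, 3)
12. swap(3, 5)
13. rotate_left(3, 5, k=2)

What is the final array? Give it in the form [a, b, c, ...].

After 1 (swap(1, 3)): [1, 6, 2, 3, 4, 0, 5]
After 2 (swap(1, 5)): [1, 0, 2, 3, 4, 6, 5]
After 3 (reverse(2, 6)): [1, 0, 5, 6, 4, 3, 2]
After 4 (swap(0, 2)): [5, 0, 1, 6, 4, 3, 2]
After 5 (swap(3, 5)): [5, 0, 1, 3, 4, 6, 2]
After 6 (rotate_left(3, 6, k=1)): [5, 0, 1, 4, 6, 2, 3]
After 7 (reverse(4, 5)): [5, 0, 1, 4, 2, 6, 3]
After 8 (reverse(5, 6)): [5, 0, 1, 4, 2, 3, 6]
After 9 (reverse(3, 5)): [5, 0, 1, 3, 2, 4, 6]
After 10 (reverse(2, 4)): [5, 0, 2, 3, 1, 4, 6]
After 11 (swap(4, 3)): [5, 0, 2, 1, 3, 4, 6]
After 12 (swap(3, 5)): [5, 0, 2, 4, 3, 1, 6]
After 13 (rotate_left(3, 5, k=2)): [5, 0, 2, 1, 4, 3, 6]

Answer: [5, 0, 2, 1, 4, 3, 6]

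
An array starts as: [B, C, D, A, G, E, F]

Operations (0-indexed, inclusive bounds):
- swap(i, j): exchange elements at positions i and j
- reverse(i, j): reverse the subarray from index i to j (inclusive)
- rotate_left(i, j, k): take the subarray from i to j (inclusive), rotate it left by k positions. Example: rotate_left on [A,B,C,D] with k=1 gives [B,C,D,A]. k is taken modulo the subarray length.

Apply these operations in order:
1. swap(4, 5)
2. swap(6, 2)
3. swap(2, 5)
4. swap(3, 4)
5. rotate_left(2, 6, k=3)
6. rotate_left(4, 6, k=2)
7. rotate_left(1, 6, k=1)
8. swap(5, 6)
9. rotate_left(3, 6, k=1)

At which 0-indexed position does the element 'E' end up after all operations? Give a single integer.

After 1 (swap(4, 5)): [B, C, D, A, E, G, F]
After 2 (swap(6, 2)): [B, C, F, A, E, G, D]
After 3 (swap(2, 5)): [B, C, G, A, E, F, D]
After 4 (swap(3, 4)): [B, C, G, E, A, F, D]
After 5 (rotate_left(2, 6, k=3)): [B, C, F, D, G, E, A]
After 6 (rotate_left(4, 6, k=2)): [B, C, F, D, A, G, E]
After 7 (rotate_left(1, 6, k=1)): [B, F, D, A, G, E, C]
After 8 (swap(5, 6)): [B, F, D, A, G, C, E]
After 9 (rotate_left(3, 6, k=1)): [B, F, D, G, C, E, A]

Answer: 5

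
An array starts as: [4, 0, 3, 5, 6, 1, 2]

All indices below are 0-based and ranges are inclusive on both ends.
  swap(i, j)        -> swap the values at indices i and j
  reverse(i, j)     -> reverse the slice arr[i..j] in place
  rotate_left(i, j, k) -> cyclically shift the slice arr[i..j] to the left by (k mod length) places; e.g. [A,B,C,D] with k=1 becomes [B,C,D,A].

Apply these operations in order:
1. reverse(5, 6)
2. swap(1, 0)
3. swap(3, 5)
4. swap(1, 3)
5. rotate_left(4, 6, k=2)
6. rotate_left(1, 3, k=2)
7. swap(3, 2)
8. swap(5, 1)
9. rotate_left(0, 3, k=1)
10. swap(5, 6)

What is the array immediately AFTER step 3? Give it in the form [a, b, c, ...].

Answer: [0, 4, 3, 2, 6, 5, 1]

Derivation:
After 1 (reverse(5, 6)): [4, 0, 3, 5, 6, 2, 1]
After 2 (swap(1, 0)): [0, 4, 3, 5, 6, 2, 1]
After 3 (swap(3, 5)): [0, 4, 3, 2, 6, 5, 1]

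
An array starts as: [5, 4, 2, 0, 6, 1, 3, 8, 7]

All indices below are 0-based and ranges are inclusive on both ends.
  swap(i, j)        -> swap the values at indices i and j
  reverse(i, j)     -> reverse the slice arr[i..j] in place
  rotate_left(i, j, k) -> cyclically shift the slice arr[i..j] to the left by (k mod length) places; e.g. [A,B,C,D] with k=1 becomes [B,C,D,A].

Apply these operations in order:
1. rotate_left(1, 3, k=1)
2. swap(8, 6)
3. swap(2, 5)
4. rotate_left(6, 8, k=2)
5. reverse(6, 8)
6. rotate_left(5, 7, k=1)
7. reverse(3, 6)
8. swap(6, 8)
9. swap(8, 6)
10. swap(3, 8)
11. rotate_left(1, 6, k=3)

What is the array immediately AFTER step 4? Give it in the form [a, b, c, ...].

After 1 (rotate_left(1, 3, k=1)): [5, 2, 0, 4, 6, 1, 3, 8, 7]
After 2 (swap(8, 6)): [5, 2, 0, 4, 6, 1, 7, 8, 3]
After 3 (swap(2, 5)): [5, 2, 1, 4, 6, 0, 7, 8, 3]
After 4 (rotate_left(6, 8, k=2)): [5, 2, 1, 4, 6, 0, 3, 7, 8]

Answer: [5, 2, 1, 4, 6, 0, 3, 7, 8]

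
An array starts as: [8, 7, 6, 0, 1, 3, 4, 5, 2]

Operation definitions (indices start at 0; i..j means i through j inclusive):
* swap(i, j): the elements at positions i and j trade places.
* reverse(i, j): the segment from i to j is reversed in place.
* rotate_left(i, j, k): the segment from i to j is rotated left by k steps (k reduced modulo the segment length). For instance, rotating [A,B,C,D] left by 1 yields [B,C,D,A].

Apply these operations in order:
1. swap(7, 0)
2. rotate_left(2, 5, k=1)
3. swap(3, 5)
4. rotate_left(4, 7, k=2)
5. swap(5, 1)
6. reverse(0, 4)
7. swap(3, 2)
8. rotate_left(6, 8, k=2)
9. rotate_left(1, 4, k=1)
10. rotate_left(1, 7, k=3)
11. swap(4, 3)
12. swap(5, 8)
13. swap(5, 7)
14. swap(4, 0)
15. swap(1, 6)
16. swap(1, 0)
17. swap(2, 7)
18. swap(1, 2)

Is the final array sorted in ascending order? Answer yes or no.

After 1 (swap(7, 0)): [5, 7, 6, 0, 1, 3, 4, 8, 2]
After 2 (rotate_left(2, 5, k=1)): [5, 7, 0, 1, 3, 6, 4, 8, 2]
After 3 (swap(3, 5)): [5, 7, 0, 6, 3, 1, 4, 8, 2]
After 4 (rotate_left(4, 7, k=2)): [5, 7, 0, 6, 4, 8, 3, 1, 2]
After 5 (swap(5, 1)): [5, 8, 0, 6, 4, 7, 3, 1, 2]
After 6 (reverse(0, 4)): [4, 6, 0, 8, 5, 7, 3, 1, 2]
After 7 (swap(3, 2)): [4, 6, 8, 0, 5, 7, 3, 1, 2]
After 8 (rotate_left(6, 8, k=2)): [4, 6, 8, 0, 5, 7, 2, 3, 1]
After 9 (rotate_left(1, 4, k=1)): [4, 8, 0, 5, 6, 7, 2, 3, 1]
After 10 (rotate_left(1, 7, k=3)): [4, 6, 7, 2, 3, 8, 0, 5, 1]
After 11 (swap(4, 3)): [4, 6, 7, 3, 2, 8, 0, 5, 1]
After 12 (swap(5, 8)): [4, 6, 7, 3, 2, 1, 0, 5, 8]
After 13 (swap(5, 7)): [4, 6, 7, 3, 2, 5, 0, 1, 8]
After 14 (swap(4, 0)): [2, 6, 7, 3, 4, 5, 0, 1, 8]
After 15 (swap(1, 6)): [2, 0, 7, 3, 4, 5, 6, 1, 8]
After 16 (swap(1, 0)): [0, 2, 7, 3, 4, 5, 6, 1, 8]
After 17 (swap(2, 7)): [0, 2, 1, 3, 4, 5, 6, 7, 8]
After 18 (swap(1, 2)): [0, 1, 2, 3, 4, 5, 6, 7, 8]

Answer: yes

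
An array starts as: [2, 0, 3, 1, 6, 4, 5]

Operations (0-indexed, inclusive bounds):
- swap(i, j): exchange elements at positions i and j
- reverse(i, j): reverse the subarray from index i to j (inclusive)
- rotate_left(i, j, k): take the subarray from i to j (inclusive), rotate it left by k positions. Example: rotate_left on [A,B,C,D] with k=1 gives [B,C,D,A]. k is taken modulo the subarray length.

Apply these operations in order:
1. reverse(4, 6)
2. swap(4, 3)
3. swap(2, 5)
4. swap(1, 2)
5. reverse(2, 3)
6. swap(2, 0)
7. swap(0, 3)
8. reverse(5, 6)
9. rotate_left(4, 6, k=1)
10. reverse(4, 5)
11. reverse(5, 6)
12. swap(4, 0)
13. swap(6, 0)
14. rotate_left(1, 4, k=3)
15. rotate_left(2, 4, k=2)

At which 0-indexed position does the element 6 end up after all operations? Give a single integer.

Answer: 0

Derivation:
After 1 (reverse(4, 6)): [2, 0, 3, 1, 5, 4, 6]
After 2 (swap(4, 3)): [2, 0, 3, 5, 1, 4, 6]
After 3 (swap(2, 5)): [2, 0, 4, 5, 1, 3, 6]
After 4 (swap(1, 2)): [2, 4, 0, 5, 1, 3, 6]
After 5 (reverse(2, 3)): [2, 4, 5, 0, 1, 3, 6]
After 6 (swap(2, 0)): [5, 4, 2, 0, 1, 3, 6]
After 7 (swap(0, 3)): [0, 4, 2, 5, 1, 3, 6]
After 8 (reverse(5, 6)): [0, 4, 2, 5, 1, 6, 3]
After 9 (rotate_left(4, 6, k=1)): [0, 4, 2, 5, 6, 3, 1]
After 10 (reverse(4, 5)): [0, 4, 2, 5, 3, 6, 1]
After 11 (reverse(5, 6)): [0, 4, 2, 5, 3, 1, 6]
After 12 (swap(4, 0)): [3, 4, 2, 5, 0, 1, 6]
After 13 (swap(6, 0)): [6, 4, 2, 5, 0, 1, 3]
After 14 (rotate_left(1, 4, k=3)): [6, 0, 4, 2, 5, 1, 3]
After 15 (rotate_left(2, 4, k=2)): [6, 0, 5, 4, 2, 1, 3]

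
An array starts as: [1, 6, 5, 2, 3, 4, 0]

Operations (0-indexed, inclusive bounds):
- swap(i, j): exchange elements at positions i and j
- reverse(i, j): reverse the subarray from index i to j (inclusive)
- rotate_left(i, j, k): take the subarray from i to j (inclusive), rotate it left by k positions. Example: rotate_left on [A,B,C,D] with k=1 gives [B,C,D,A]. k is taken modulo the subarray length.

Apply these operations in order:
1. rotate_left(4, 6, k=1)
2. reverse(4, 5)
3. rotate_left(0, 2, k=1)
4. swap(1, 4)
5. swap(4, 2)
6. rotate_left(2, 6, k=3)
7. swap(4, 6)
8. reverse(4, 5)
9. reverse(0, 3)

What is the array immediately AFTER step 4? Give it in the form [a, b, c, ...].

After 1 (rotate_left(4, 6, k=1)): [1, 6, 5, 2, 4, 0, 3]
After 2 (reverse(4, 5)): [1, 6, 5, 2, 0, 4, 3]
After 3 (rotate_left(0, 2, k=1)): [6, 5, 1, 2, 0, 4, 3]
After 4 (swap(1, 4)): [6, 0, 1, 2, 5, 4, 3]

Answer: [6, 0, 1, 2, 5, 4, 3]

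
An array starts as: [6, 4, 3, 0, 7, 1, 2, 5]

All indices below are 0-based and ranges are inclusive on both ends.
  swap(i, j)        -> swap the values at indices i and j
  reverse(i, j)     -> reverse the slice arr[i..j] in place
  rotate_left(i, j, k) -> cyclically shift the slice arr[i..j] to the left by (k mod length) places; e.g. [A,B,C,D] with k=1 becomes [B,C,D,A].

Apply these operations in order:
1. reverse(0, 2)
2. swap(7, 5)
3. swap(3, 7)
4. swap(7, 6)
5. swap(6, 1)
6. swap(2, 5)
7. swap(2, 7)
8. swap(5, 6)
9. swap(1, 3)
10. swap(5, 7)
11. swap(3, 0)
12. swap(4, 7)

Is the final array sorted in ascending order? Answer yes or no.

After 1 (reverse(0, 2)): [3, 4, 6, 0, 7, 1, 2, 5]
After 2 (swap(7, 5)): [3, 4, 6, 0, 7, 5, 2, 1]
After 3 (swap(3, 7)): [3, 4, 6, 1, 7, 5, 2, 0]
After 4 (swap(7, 6)): [3, 4, 6, 1, 7, 5, 0, 2]
After 5 (swap(6, 1)): [3, 0, 6, 1, 7, 5, 4, 2]
After 6 (swap(2, 5)): [3, 0, 5, 1, 7, 6, 4, 2]
After 7 (swap(2, 7)): [3, 0, 2, 1, 7, 6, 4, 5]
After 8 (swap(5, 6)): [3, 0, 2, 1, 7, 4, 6, 5]
After 9 (swap(1, 3)): [3, 1, 2, 0, 7, 4, 6, 5]
After 10 (swap(5, 7)): [3, 1, 2, 0, 7, 5, 6, 4]
After 11 (swap(3, 0)): [0, 1, 2, 3, 7, 5, 6, 4]
After 12 (swap(4, 7)): [0, 1, 2, 3, 4, 5, 6, 7]

Answer: yes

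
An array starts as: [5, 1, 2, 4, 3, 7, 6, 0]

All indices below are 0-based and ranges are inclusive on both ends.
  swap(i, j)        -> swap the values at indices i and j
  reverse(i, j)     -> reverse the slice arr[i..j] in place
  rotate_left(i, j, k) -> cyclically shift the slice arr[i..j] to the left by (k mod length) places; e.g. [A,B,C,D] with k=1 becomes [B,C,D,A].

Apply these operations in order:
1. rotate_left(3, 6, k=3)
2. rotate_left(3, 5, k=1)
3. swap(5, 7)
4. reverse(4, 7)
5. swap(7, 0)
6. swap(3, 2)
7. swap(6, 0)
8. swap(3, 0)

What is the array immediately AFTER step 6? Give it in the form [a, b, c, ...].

Answer: [3, 1, 4, 2, 6, 7, 0, 5]

Derivation:
After 1 (rotate_left(3, 6, k=3)): [5, 1, 2, 6, 4, 3, 7, 0]
After 2 (rotate_left(3, 5, k=1)): [5, 1, 2, 4, 3, 6, 7, 0]
After 3 (swap(5, 7)): [5, 1, 2, 4, 3, 0, 7, 6]
After 4 (reverse(4, 7)): [5, 1, 2, 4, 6, 7, 0, 3]
After 5 (swap(7, 0)): [3, 1, 2, 4, 6, 7, 0, 5]
After 6 (swap(3, 2)): [3, 1, 4, 2, 6, 7, 0, 5]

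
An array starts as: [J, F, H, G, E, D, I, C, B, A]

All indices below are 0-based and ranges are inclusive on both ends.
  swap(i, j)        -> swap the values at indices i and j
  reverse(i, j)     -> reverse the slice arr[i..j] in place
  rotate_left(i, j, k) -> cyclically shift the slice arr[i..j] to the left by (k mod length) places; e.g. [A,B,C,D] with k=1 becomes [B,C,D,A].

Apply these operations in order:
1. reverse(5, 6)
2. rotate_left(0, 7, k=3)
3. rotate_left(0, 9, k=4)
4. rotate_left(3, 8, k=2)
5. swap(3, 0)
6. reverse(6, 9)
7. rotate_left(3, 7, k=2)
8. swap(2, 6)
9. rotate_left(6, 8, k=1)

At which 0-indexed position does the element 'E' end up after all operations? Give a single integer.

After 1 (reverse(5, 6)): [J, F, H, G, E, I, D, C, B, A]
After 2 (rotate_left(0, 7, k=3)): [G, E, I, D, C, J, F, H, B, A]
After 3 (rotate_left(0, 9, k=4)): [C, J, F, H, B, A, G, E, I, D]
After 4 (rotate_left(3, 8, k=2)): [C, J, F, A, G, E, I, H, B, D]
After 5 (swap(3, 0)): [A, J, F, C, G, E, I, H, B, D]
After 6 (reverse(6, 9)): [A, J, F, C, G, E, D, B, H, I]
After 7 (rotate_left(3, 7, k=2)): [A, J, F, E, D, B, C, G, H, I]
After 8 (swap(2, 6)): [A, J, C, E, D, B, F, G, H, I]
After 9 (rotate_left(6, 8, k=1)): [A, J, C, E, D, B, G, H, F, I]

Answer: 3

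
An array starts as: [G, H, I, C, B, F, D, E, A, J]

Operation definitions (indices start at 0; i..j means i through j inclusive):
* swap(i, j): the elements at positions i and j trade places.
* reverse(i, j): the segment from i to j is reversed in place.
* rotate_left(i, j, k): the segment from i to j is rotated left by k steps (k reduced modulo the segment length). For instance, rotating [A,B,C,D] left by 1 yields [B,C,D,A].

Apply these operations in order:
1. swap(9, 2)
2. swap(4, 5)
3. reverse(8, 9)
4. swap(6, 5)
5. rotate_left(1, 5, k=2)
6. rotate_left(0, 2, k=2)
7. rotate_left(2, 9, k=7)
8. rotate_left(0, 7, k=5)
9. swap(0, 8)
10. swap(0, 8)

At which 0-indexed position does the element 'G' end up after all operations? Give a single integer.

Answer: 4

Derivation:
After 1 (swap(9, 2)): [G, H, J, C, B, F, D, E, A, I]
After 2 (swap(4, 5)): [G, H, J, C, F, B, D, E, A, I]
After 3 (reverse(8, 9)): [G, H, J, C, F, B, D, E, I, A]
After 4 (swap(6, 5)): [G, H, J, C, F, D, B, E, I, A]
After 5 (rotate_left(1, 5, k=2)): [G, C, F, D, H, J, B, E, I, A]
After 6 (rotate_left(0, 2, k=2)): [F, G, C, D, H, J, B, E, I, A]
After 7 (rotate_left(2, 9, k=7)): [F, G, A, C, D, H, J, B, E, I]
After 8 (rotate_left(0, 7, k=5)): [H, J, B, F, G, A, C, D, E, I]
After 9 (swap(0, 8)): [E, J, B, F, G, A, C, D, H, I]
After 10 (swap(0, 8)): [H, J, B, F, G, A, C, D, E, I]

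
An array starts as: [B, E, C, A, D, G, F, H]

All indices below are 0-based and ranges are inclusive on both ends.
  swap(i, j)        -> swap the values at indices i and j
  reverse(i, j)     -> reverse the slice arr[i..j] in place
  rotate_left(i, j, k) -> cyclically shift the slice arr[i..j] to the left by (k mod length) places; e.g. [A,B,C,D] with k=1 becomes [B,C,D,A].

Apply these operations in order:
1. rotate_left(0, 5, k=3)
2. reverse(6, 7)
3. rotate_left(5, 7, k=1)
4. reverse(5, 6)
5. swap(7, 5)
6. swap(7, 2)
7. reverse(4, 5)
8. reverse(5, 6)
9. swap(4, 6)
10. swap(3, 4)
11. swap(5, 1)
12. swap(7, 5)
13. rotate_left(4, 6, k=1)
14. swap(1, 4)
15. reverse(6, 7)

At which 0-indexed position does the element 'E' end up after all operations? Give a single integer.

Answer: 3

Derivation:
After 1 (rotate_left(0, 5, k=3)): [A, D, G, B, E, C, F, H]
After 2 (reverse(6, 7)): [A, D, G, B, E, C, H, F]
After 3 (rotate_left(5, 7, k=1)): [A, D, G, B, E, H, F, C]
After 4 (reverse(5, 6)): [A, D, G, B, E, F, H, C]
After 5 (swap(7, 5)): [A, D, G, B, E, C, H, F]
After 6 (swap(7, 2)): [A, D, F, B, E, C, H, G]
After 7 (reverse(4, 5)): [A, D, F, B, C, E, H, G]
After 8 (reverse(5, 6)): [A, D, F, B, C, H, E, G]
After 9 (swap(4, 6)): [A, D, F, B, E, H, C, G]
After 10 (swap(3, 4)): [A, D, F, E, B, H, C, G]
After 11 (swap(5, 1)): [A, H, F, E, B, D, C, G]
After 12 (swap(7, 5)): [A, H, F, E, B, G, C, D]
After 13 (rotate_left(4, 6, k=1)): [A, H, F, E, G, C, B, D]
After 14 (swap(1, 4)): [A, G, F, E, H, C, B, D]
After 15 (reverse(6, 7)): [A, G, F, E, H, C, D, B]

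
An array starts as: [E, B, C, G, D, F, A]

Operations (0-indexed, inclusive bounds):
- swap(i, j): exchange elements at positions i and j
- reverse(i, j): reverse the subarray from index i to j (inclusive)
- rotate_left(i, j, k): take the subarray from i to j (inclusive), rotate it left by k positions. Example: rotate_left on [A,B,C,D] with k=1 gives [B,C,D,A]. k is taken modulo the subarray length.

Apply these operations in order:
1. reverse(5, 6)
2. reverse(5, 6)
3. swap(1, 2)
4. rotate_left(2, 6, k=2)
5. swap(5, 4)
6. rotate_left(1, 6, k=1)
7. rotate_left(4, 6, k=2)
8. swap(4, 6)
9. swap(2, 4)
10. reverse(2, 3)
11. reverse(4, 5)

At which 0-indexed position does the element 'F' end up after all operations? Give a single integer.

After 1 (reverse(5, 6)): [E, B, C, G, D, A, F]
After 2 (reverse(5, 6)): [E, B, C, G, D, F, A]
After 3 (swap(1, 2)): [E, C, B, G, D, F, A]
After 4 (rotate_left(2, 6, k=2)): [E, C, D, F, A, B, G]
After 5 (swap(5, 4)): [E, C, D, F, B, A, G]
After 6 (rotate_left(1, 6, k=1)): [E, D, F, B, A, G, C]
After 7 (rotate_left(4, 6, k=2)): [E, D, F, B, C, A, G]
After 8 (swap(4, 6)): [E, D, F, B, G, A, C]
After 9 (swap(2, 4)): [E, D, G, B, F, A, C]
After 10 (reverse(2, 3)): [E, D, B, G, F, A, C]
After 11 (reverse(4, 5)): [E, D, B, G, A, F, C]

Answer: 5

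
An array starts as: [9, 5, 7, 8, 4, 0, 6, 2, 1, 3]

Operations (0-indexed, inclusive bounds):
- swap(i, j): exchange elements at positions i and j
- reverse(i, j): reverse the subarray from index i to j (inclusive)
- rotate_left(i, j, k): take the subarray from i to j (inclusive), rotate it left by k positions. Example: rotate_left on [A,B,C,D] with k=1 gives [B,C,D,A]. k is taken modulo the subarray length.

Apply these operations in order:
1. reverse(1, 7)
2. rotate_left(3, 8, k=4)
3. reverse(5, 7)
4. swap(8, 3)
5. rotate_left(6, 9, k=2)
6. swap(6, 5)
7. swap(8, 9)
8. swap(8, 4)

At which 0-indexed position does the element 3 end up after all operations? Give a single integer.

Answer: 7

Derivation:
After 1 (reverse(1, 7)): [9, 2, 6, 0, 4, 8, 7, 5, 1, 3]
After 2 (rotate_left(3, 8, k=4)): [9, 2, 6, 5, 1, 0, 4, 8, 7, 3]
After 3 (reverse(5, 7)): [9, 2, 6, 5, 1, 8, 4, 0, 7, 3]
After 4 (swap(8, 3)): [9, 2, 6, 7, 1, 8, 4, 0, 5, 3]
After 5 (rotate_left(6, 9, k=2)): [9, 2, 6, 7, 1, 8, 5, 3, 4, 0]
After 6 (swap(6, 5)): [9, 2, 6, 7, 1, 5, 8, 3, 4, 0]
After 7 (swap(8, 9)): [9, 2, 6, 7, 1, 5, 8, 3, 0, 4]
After 8 (swap(8, 4)): [9, 2, 6, 7, 0, 5, 8, 3, 1, 4]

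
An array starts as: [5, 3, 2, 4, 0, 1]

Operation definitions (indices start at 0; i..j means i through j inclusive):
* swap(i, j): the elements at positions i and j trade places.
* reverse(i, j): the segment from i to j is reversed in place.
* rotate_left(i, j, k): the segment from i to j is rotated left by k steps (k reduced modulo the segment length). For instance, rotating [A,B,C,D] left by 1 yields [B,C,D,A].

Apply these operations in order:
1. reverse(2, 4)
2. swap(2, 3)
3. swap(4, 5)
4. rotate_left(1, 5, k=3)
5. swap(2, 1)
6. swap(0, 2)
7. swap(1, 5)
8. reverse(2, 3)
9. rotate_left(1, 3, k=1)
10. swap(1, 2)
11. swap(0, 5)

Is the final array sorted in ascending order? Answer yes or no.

Answer: no

Derivation:
After 1 (reverse(2, 4)): [5, 3, 0, 4, 2, 1]
After 2 (swap(2, 3)): [5, 3, 4, 0, 2, 1]
After 3 (swap(4, 5)): [5, 3, 4, 0, 1, 2]
After 4 (rotate_left(1, 5, k=3)): [5, 1, 2, 3, 4, 0]
After 5 (swap(2, 1)): [5, 2, 1, 3, 4, 0]
After 6 (swap(0, 2)): [1, 2, 5, 3, 4, 0]
After 7 (swap(1, 5)): [1, 0, 5, 3, 4, 2]
After 8 (reverse(2, 3)): [1, 0, 3, 5, 4, 2]
After 9 (rotate_left(1, 3, k=1)): [1, 3, 5, 0, 4, 2]
After 10 (swap(1, 2)): [1, 5, 3, 0, 4, 2]
After 11 (swap(0, 5)): [2, 5, 3, 0, 4, 1]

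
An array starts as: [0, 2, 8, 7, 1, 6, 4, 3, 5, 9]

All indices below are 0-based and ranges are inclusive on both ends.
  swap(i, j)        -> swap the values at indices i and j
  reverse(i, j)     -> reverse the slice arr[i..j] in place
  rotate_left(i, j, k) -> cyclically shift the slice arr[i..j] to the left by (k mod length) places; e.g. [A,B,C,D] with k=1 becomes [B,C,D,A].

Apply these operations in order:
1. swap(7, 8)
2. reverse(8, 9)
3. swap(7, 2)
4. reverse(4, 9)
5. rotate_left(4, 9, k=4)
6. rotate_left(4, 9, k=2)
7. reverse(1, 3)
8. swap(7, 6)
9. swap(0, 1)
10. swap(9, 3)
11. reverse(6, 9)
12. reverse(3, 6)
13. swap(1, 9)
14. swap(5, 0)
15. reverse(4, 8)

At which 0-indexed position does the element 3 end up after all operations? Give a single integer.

Answer: 0

Derivation:
After 1 (swap(7, 8)): [0, 2, 8, 7, 1, 6, 4, 5, 3, 9]
After 2 (reverse(8, 9)): [0, 2, 8, 7, 1, 6, 4, 5, 9, 3]
After 3 (swap(7, 2)): [0, 2, 5, 7, 1, 6, 4, 8, 9, 3]
After 4 (reverse(4, 9)): [0, 2, 5, 7, 3, 9, 8, 4, 6, 1]
After 5 (rotate_left(4, 9, k=4)): [0, 2, 5, 7, 6, 1, 3, 9, 8, 4]
After 6 (rotate_left(4, 9, k=2)): [0, 2, 5, 7, 3, 9, 8, 4, 6, 1]
After 7 (reverse(1, 3)): [0, 7, 5, 2, 3, 9, 8, 4, 6, 1]
After 8 (swap(7, 6)): [0, 7, 5, 2, 3, 9, 4, 8, 6, 1]
After 9 (swap(0, 1)): [7, 0, 5, 2, 3, 9, 4, 8, 6, 1]
After 10 (swap(9, 3)): [7, 0, 5, 1, 3, 9, 4, 8, 6, 2]
After 11 (reverse(6, 9)): [7, 0, 5, 1, 3, 9, 2, 6, 8, 4]
After 12 (reverse(3, 6)): [7, 0, 5, 2, 9, 3, 1, 6, 8, 4]
After 13 (swap(1, 9)): [7, 4, 5, 2, 9, 3, 1, 6, 8, 0]
After 14 (swap(5, 0)): [3, 4, 5, 2, 9, 7, 1, 6, 8, 0]
After 15 (reverse(4, 8)): [3, 4, 5, 2, 8, 6, 1, 7, 9, 0]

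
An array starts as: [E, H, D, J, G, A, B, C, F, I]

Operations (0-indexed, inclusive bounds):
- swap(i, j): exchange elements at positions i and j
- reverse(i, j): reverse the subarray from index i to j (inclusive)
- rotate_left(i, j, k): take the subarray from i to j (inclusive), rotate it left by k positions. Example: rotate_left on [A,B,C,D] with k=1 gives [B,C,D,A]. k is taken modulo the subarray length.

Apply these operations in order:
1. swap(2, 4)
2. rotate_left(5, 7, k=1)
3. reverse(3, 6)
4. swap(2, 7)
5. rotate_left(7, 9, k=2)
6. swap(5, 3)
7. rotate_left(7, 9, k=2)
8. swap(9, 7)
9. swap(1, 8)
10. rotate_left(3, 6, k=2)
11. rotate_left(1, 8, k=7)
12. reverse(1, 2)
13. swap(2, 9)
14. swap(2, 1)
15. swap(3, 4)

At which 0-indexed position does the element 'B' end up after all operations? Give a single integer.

After 1 (swap(2, 4)): [E, H, G, J, D, A, B, C, F, I]
After 2 (rotate_left(5, 7, k=1)): [E, H, G, J, D, B, C, A, F, I]
After 3 (reverse(3, 6)): [E, H, G, C, B, D, J, A, F, I]
After 4 (swap(2, 7)): [E, H, A, C, B, D, J, G, F, I]
After 5 (rotate_left(7, 9, k=2)): [E, H, A, C, B, D, J, I, G, F]
After 6 (swap(5, 3)): [E, H, A, D, B, C, J, I, G, F]
After 7 (rotate_left(7, 9, k=2)): [E, H, A, D, B, C, J, F, I, G]
After 8 (swap(9, 7)): [E, H, A, D, B, C, J, G, I, F]
After 9 (swap(1, 8)): [E, I, A, D, B, C, J, G, H, F]
After 10 (rotate_left(3, 6, k=2)): [E, I, A, C, J, D, B, G, H, F]
After 11 (rotate_left(1, 8, k=7)): [E, H, I, A, C, J, D, B, G, F]
After 12 (reverse(1, 2)): [E, I, H, A, C, J, D, B, G, F]
After 13 (swap(2, 9)): [E, I, F, A, C, J, D, B, G, H]
After 14 (swap(2, 1)): [E, F, I, A, C, J, D, B, G, H]
After 15 (swap(3, 4)): [E, F, I, C, A, J, D, B, G, H]

Answer: 7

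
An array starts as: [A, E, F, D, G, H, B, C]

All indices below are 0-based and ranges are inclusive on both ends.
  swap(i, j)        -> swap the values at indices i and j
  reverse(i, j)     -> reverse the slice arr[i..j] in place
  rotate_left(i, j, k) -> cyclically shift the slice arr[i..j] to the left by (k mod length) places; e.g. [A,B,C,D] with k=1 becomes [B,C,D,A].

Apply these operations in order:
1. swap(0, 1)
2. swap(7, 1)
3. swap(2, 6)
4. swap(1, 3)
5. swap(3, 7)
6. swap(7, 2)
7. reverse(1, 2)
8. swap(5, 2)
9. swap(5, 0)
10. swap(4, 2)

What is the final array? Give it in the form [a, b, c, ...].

Answer: [D, C, G, A, H, E, F, B]

Derivation:
After 1 (swap(0, 1)): [E, A, F, D, G, H, B, C]
After 2 (swap(7, 1)): [E, C, F, D, G, H, B, A]
After 3 (swap(2, 6)): [E, C, B, D, G, H, F, A]
After 4 (swap(1, 3)): [E, D, B, C, G, H, F, A]
After 5 (swap(3, 7)): [E, D, B, A, G, H, F, C]
After 6 (swap(7, 2)): [E, D, C, A, G, H, F, B]
After 7 (reverse(1, 2)): [E, C, D, A, G, H, F, B]
After 8 (swap(5, 2)): [E, C, H, A, G, D, F, B]
After 9 (swap(5, 0)): [D, C, H, A, G, E, F, B]
After 10 (swap(4, 2)): [D, C, G, A, H, E, F, B]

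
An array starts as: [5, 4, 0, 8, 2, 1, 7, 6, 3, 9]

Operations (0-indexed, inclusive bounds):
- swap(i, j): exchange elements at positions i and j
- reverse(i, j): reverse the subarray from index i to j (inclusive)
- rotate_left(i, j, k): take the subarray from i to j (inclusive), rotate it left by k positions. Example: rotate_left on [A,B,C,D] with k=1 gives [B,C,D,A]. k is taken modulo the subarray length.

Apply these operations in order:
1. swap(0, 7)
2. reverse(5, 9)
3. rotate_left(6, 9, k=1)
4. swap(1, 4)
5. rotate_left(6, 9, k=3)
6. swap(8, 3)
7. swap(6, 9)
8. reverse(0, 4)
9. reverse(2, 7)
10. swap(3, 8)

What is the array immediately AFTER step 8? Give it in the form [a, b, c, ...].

After 1 (swap(0, 7)): [6, 4, 0, 8, 2, 1, 7, 5, 3, 9]
After 2 (reverse(5, 9)): [6, 4, 0, 8, 2, 9, 3, 5, 7, 1]
After 3 (rotate_left(6, 9, k=1)): [6, 4, 0, 8, 2, 9, 5, 7, 1, 3]
After 4 (swap(1, 4)): [6, 2, 0, 8, 4, 9, 5, 7, 1, 3]
After 5 (rotate_left(6, 9, k=3)): [6, 2, 0, 8, 4, 9, 3, 5, 7, 1]
After 6 (swap(8, 3)): [6, 2, 0, 7, 4, 9, 3, 5, 8, 1]
After 7 (swap(6, 9)): [6, 2, 0, 7, 4, 9, 1, 5, 8, 3]
After 8 (reverse(0, 4)): [4, 7, 0, 2, 6, 9, 1, 5, 8, 3]

Answer: [4, 7, 0, 2, 6, 9, 1, 5, 8, 3]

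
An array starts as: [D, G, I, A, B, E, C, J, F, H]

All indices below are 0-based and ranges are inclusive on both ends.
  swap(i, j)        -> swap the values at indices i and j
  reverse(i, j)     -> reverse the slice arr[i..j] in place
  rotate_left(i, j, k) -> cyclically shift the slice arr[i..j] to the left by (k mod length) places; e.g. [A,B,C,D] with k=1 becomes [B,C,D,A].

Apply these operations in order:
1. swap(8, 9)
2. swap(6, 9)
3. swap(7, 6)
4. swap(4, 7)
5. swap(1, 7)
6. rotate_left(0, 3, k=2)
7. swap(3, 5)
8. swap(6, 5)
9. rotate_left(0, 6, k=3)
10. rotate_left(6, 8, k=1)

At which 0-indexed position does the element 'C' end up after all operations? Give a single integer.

After 1 (swap(8, 9)): [D, G, I, A, B, E, C, J, H, F]
After 2 (swap(6, 9)): [D, G, I, A, B, E, F, J, H, C]
After 3 (swap(7, 6)): [D, G, I, A, B, E, J, F, H, C]
After 4 (swap(4, 7)): [D, G, I, A, F, E, J, B, H, C]
After 5 (swap(1, 7)): [D, B, I, A, F, E, J, G, H, C]
After 6 (rotate_left(0, 3, k=2)): [I, A, D, B, F, E, J, G, H, C]
After 7 (swap(3, 5)): [I, A, D, E, F, B, J, G, H, C]
After 8 (swap(6, 5)): [I, A, D, E, F, J, B, G, H, C]
After 9 (rotate_left(0, 6, k=3)): [E, F, J, B, I, A, D, G, H, C]
After 10 (rotate_left(6, 8, k=1)): [E, F, J, B, I, A, G, H, D, C]

Answer: 9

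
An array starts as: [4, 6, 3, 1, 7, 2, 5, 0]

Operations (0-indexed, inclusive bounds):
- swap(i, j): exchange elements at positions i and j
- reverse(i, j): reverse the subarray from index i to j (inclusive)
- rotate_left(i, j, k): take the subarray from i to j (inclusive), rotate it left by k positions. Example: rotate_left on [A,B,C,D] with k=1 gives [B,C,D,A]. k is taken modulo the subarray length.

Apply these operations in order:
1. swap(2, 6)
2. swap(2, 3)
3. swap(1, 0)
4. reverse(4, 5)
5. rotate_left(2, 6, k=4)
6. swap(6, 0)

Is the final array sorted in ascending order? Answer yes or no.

After 1 (swap(2, 6)): [4, 6, 5, 1, 7, 2, 3, 0]
After 2 (swap(2, 3)): [4, 6, 1, 5, 7, 2, 3, 0]
After 3 (swap(1, 0)): [6, 4, 1, 5, 7, 2, 3, 0]
After 4 (reverse(4, 5)): [6, 4, 1, 5, 2, 7, 3, 0]
After 5 (rotate_left(2, 6, k=4)): [6, 4, 3, 1, 5, 2, 7, 0]
After 6 (swap(6, 0)): [7, 4, 3, 1, 5, 2, 6, 0]

Answer: no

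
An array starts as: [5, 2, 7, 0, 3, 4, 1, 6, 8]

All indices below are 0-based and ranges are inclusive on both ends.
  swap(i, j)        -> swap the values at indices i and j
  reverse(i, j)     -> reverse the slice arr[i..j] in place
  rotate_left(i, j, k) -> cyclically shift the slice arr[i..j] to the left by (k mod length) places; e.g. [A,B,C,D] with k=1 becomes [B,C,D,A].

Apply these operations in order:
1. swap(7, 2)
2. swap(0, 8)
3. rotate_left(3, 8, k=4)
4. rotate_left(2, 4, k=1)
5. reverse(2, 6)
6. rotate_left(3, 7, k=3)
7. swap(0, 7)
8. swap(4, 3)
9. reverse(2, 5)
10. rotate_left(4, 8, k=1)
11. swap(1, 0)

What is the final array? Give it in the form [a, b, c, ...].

Answer: [2, 5, 0, 7, 3, 6, 8, 1, 4]

Derivation:
After 1 (swap(7, 2)): [5, 2, 6, 0, 3, 4, 1, 7, 8]
After 2 (swap(0, 8)): [8, 2, 6, 0, 3, 4, 1, 7, 5]
After 3 (rotate_left(3, 8, k=4)): [8, 2, 6, 7, 5, 0, 3, 4, 1]
After 4 (rotate_left(2, 4, k=1)): [8, 2, 7, 5, 6, 0, 3, 4, 1]
After 5 (reverse(2, 6)): [8, 2, 3, 0, 6, 5, 7, 4, 1]
After 6 (rotate_left(3, 7, k=3)): [8, 2, 3, 7, 4, 0, 6, 5, 1]
After 7 (swap(0, 7)): [5, 2, 3, 7, 4, 0, 6, 8, 1]
After 8 (swap(4, 3)): [5, 2, 3, 4, 7, 0, 6, 8, 1]
After 9 (reverse(2, 5)): [5, 2, 0, 7, 4, 3, 6, 8, 1]
After 10 (rotate_left(4, 8, k=1)): [5, 2, 0, 7, 3, 6, 8, 1, 4]
After 11 (swap(1, 0)): [2, 5, 0, 7, 3, 6, 8, 1, 4]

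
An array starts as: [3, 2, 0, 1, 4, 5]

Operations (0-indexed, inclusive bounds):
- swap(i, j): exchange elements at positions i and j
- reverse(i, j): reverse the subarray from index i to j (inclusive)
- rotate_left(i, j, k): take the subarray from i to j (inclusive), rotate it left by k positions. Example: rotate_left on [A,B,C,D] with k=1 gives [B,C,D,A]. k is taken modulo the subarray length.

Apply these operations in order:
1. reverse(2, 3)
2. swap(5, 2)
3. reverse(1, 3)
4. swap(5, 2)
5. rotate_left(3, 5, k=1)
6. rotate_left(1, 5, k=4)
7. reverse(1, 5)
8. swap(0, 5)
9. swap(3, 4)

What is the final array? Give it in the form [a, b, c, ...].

Answer: [2, 5, 4, 0, 1, 3]

Derivation:
After 1 (reverse(2, 3)): [3, 2, 1, 0, 4, 5]
After 2 (swap(5, 2)): [3, 2, 5, 0, 4, 1]
After 3 (reverse(1, 3)): [3, 0, 5, 2, 4, 1]
After 4 (swap(5, 2)): [3, 0, 1, 2, 4, 5]
After 5 (rotate_left(3, 5, k=1)): [3, 0, 1, 4, 5, 2]
After 6 (rotate_left(1, 5, k=4)): [3, 2, 0, 1, 4, 5]
After 7 (reverse(1, 5)): [3, 5, 4, 1, 0, 2]
After 8 (swap(0, 5)): [2, 5, 4, 1, 0, 3]
After 9 (swap(3, 4)): [2, 5, 4, 0, 1, 3]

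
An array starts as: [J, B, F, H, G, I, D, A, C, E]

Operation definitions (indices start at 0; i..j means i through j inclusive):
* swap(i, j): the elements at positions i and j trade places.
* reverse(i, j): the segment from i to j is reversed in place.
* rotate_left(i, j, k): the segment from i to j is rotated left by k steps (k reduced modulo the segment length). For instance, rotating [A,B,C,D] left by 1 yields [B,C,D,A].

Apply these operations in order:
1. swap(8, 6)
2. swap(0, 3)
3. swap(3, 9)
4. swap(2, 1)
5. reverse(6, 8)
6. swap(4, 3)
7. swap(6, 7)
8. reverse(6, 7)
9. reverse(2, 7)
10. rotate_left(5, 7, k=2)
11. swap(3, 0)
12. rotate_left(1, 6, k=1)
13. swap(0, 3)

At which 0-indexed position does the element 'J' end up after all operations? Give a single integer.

After 1 (swap(8, 6)): [J, B, F, H, G, I, C, A, D, E]
After 2 (swap(0, 3)): [H, B, F, J, G, I, C, A, D, E]
After 3 (swap(3, 9)): [H, B, F, E, G, I, C, A, D, J]
After 4 (swap(2, 1)): [H, F, B, E, G, I, C, A, D, J]
After 5 (reverse(6, 8)): [H, F, B, E, G, I, D, A, C, J]
After 6 (swap(4, 3)): [H, F, B, G, E, I, D, A, C, J]
After 7 (swap(6, 7)): [H, F, B, G, E, I, A, D, C, J]
After 8 (reverse(6, 7)): [H, F, B, G, E, I, D, A, C, J]
After 9 (reverse(2, 7)): [H, F, A, D, I, E, G, B, C, J]
After 10 (rotate_left(5, 7, k=2)): [H, F, A, D, I, B, E, G, C, J]
After 11 (swap(3, 0)): [D, F, A, H, I, B, E, G, C, J]
After 12 (rotate_left(1, 6, k=1)): [D, A, H, I, B, E, F, G, C, J]
After 13 (swap(0, 3)): [I, A, H, D, B, E, F, G, C, J]

Answer: 9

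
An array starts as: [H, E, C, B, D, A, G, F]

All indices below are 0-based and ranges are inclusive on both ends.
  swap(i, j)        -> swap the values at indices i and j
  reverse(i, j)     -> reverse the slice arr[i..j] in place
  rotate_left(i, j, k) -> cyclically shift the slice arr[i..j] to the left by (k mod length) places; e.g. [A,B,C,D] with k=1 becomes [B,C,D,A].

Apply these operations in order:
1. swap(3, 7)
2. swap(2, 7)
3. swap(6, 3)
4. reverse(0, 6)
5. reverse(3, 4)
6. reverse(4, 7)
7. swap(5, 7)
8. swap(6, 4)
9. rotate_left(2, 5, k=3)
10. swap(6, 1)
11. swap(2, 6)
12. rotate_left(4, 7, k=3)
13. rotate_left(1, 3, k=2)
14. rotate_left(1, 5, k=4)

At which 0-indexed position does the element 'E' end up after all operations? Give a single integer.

After 1 (swap(3, 7)): [H, E, C, F, D, A, G, B]
After 2 (swap(2, 7)): [H, E, B, F, D, A, G, C]
After 3 (swap(6, 3)): [H, E, B, G, D, A, F, C]
After 4 (reverse(0, 6)): [F, A, D, G, B, E, H, C]
After 5 (reverse(3, 4)): [F, A, D, B, G, E, H, C]
After 6 (reverse(4, 7)): [F, A, D, B, C, H, E, G]
After 7 (swap(5, 7)): [F, A, D, B, C, G, E, H]
After 8 (swap(6, 4)): [F, A, D, B, E, G, C, H]
After 9 (rotate_left(2, 5, k=3)): [F, A, G, D, B, E, C, H]
After 10 (swap(6, 1)): [F, C, G, D, B, E, A, H]
After 11 (swap(2, 6)): [F, C, A, D, B, E, G, H]
After 12 (rotate_left(4, 7, k=3)): [F, C, A, D, H, B, E, G]
After 13 (rotate_left(1, 3, k=2)): [F, D, C, A, H, B, E, G]
After 14 (rotate_left(1, 5, k=4)): [F, B, D, C, A, H, E, G]

Answer: 6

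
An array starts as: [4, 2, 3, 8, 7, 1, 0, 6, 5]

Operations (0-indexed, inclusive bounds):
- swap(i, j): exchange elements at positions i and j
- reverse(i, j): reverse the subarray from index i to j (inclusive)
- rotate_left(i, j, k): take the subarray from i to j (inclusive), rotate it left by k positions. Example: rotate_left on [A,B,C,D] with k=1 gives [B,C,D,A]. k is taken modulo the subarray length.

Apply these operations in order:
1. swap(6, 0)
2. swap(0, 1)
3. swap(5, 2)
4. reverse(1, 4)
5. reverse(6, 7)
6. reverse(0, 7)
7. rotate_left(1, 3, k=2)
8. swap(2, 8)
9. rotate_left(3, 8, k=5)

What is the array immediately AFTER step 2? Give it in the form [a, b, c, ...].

After 1 (swap(6, 0)): [0, 2, 3, 8, 7, 1, 4, 6, 5]
After 2 (swap(0, 1)): [2, 0, 3, 8, 7, 1, 4, 6, 5]

Answer: [2, 0, 3, 8, 7, 1, 4, 6, 5]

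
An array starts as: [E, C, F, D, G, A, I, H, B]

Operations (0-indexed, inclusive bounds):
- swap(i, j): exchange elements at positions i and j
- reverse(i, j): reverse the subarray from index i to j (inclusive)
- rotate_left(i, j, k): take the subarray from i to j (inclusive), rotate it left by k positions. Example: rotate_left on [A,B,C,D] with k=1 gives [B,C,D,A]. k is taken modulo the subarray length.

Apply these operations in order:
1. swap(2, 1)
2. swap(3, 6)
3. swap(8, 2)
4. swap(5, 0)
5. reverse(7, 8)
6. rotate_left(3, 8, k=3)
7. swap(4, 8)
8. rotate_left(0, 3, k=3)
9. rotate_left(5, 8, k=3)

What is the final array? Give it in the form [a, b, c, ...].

After 1 (swap(2, 1)): [E, F, C, D, G, A, I, H, B]
After 2 (swap(3, 6)): [E, F, C, I, G, A, D, H, B]
After 3 (swap(8, 2)): [E, F, B, I, G, A, D, H, C]
After 4 (swap(5, 0)): [A, F, B, I, G, E, D, H, C]
After 5 (reverse(7, 8)): [A, F, B, I, G, E, D, C, H]
After 6 (rotate_left(3, 8, k=3)): [A, F, B, D, C, H, I, G, E]
After 7 (swap(4, 8)): [A, F, B, D, E, H, I, G, C]
After 8 (rotate_left(0, 3, k=3)): [D, A, F, B, E, H, I, G, C]
After 9 (rotate_left(5, 8, k=3)): [D, A, F, B, E, C, H, I, G]

Answer: [D, A, F, B, E, C, H, I, G]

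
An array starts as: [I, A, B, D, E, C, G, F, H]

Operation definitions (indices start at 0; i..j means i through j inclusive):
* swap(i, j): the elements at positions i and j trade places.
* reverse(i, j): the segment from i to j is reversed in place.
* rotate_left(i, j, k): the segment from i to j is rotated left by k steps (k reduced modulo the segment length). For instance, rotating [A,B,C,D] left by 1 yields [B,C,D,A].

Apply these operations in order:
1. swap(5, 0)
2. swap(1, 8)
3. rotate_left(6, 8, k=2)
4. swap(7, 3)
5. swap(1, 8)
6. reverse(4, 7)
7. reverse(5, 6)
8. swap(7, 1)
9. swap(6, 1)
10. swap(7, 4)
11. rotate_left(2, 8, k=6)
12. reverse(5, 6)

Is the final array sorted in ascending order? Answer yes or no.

Answer: no

Derivation:
After 1 (swap(5, 0)): [C, A, B, D, E, I, G, F, H]
After 2 (swap(1, 8)): [C, H, B, D, E, I, G, F, A]
After 3 (rotate_left(6, 8, k=2)): [C, H, B, D, E, I, A, G, F]
After 4 (swap(7, 3)): [C, H, B, G, E, I, A, D, F]
After 5 (swap(1, 8)): [C, F, B, G, E, I, A, D, H]
After 6 (reverse(4, 7)): [C, F, B, G, D, A, I, E, H]
After 7 (reverse(5, 6)): [C, F, B, G, D, I, A, E, H]
After 8 (swap(7, 1)): [C, E, B, G, D, I, A, F, H]
After 9 (swap(6, 1)): [C, A, B, G, D, I, E, F, H]
After 10 (swap(7, 4)): [C, A, B, G, F, I, E, D, H]
After 11 (rotate_left(2, 8, k=6)): [C, A, H, B, G, F, I, E, D]
After 12 (reverse(5, 6)): [C, A, H, B, G, I, F, E, D]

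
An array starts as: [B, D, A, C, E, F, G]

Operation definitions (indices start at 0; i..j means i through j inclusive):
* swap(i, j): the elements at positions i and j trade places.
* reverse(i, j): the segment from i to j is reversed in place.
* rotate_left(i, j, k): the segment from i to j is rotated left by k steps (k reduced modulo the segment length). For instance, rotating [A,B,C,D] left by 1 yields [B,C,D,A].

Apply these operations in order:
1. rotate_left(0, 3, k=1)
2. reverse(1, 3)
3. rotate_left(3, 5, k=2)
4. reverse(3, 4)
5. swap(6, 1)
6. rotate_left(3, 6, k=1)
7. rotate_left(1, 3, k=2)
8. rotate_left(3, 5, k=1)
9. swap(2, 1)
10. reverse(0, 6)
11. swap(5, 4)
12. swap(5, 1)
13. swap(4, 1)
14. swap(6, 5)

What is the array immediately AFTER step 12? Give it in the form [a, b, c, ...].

Answer: [A, F, B, E, G, C, D]

Derivation:
After 1 (rotate_left(0, 3, k=1)): [D, A, C, B, E, F, G]
After 2 (reverse(1, 3)): [D, B, C, A, E, F, G]
After 3 (rotate_left(3, 5, k=2)): [D, B, C, F, A, E, G]
After 4 (reverse(3, 4)): [D, B, C, A, F, E, G]
After 5 (swap(6, 1)): [D, G, C, A, F, E, B]
After 6 (rotate_left(3, 6, k=1)): [D, G, C, F, E, B, A]
After 7 (rotate_left(1, 3, k=2)): [D, F, G, C, E, B, A]
After 8 (rotate_left(3, 5, k=1)): [D, F, G, E, B, C, A]
After 9 (swap(2, 1)): [D, G, F, E, B, C, A]
After 10 (reverse(0, 6)): [A, C, B, E, F, G, D]
After 11 (swap(5, 4)): [A, C, B, E, G, F, D]
After 12 (swap(5, 1)): [A, F, B, E, G, C, D]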